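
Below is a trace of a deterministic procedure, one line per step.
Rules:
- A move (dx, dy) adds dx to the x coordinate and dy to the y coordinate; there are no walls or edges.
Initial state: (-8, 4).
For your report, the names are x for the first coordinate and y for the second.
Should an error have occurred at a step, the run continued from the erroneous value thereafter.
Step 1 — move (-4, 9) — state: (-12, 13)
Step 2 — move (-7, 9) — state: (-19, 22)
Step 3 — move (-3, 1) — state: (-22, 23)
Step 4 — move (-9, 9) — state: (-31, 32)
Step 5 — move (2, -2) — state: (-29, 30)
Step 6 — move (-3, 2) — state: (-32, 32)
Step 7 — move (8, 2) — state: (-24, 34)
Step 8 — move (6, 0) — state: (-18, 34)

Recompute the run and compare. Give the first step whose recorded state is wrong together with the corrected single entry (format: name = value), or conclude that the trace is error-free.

no error

step 1: x = -8 + (-4) = -12, y = 4 + (9) = 13 -> checks out
step 2: x = -12 + (-7) = -19, y = 13 + (9) = 22 -> exactly as logged
step 3: x = -19 + (-3) = -22, y = 22 + (1) = 23 -> matches
step 4: x = -22 + (-9) = -31, y = 23 + (9) = 32 -> verified
step 5: x = -31 + (2) = -29, y = 32 + (-2) = 30 -> in agreement
step 6: x = -29 + (-3) = -32, y = 30 + (2) = 32 -> in agreement
step 7: x = -32 + (8) = -24, y = 32 + (2) = 34 -> checks out
step 8: x = -24 + (6) = -18, y = 34 + (0) = 34 -> verified
Nothing is out of place; the run is error-free.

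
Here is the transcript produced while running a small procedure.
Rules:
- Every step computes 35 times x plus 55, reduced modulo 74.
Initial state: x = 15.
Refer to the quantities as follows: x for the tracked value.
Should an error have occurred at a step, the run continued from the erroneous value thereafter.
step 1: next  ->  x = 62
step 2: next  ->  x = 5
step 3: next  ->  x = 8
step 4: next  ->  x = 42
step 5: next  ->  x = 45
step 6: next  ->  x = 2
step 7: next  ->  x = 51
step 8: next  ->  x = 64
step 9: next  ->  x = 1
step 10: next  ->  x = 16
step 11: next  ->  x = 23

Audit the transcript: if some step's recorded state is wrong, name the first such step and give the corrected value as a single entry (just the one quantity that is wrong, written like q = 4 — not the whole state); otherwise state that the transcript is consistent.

Recomputing the run from the initial state:
step 1: x = 62
step 2: x = 5
step 3: x = 8
step 4: x = 39
step 5: x = 14
step 6: x = 27
step 7: x = 38
step 8: x = 53
step 9: x = 60
step 10: x = 9
step 11: x = 0
The first disagreement with the transcript is at step 4, where the value should be x = 39.

step 4, x = 39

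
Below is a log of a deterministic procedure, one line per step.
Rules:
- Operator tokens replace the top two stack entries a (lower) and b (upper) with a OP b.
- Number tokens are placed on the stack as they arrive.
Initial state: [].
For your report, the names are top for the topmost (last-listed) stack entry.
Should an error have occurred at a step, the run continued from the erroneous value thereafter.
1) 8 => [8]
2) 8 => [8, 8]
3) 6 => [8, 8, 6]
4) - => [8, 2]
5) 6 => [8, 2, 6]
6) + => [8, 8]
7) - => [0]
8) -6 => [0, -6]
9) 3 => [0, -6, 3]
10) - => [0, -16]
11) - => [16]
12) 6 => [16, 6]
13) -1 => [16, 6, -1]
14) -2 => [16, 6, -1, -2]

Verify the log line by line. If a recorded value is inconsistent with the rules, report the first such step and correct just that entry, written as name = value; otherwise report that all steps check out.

Step 1: push 8: top = 8 — exactly as logged.
Step 2: push 8: top = 8 — agrees with the log.
Step 3: push 6: top = 6 — in agreement.
Step 4: 8 - 6 = 2 — no discrepancy.
Step 5: push 6: top = 6 — no discrepancy.
Step 6: 2 + 6 = 8 — agrees with the log.
Step 7: 8 - 8 = 0 — consistent with the log.
Step 8: push -6: top = -6 — exactly as logged.
Step 9: push 3: top = 3 — verified.
Step 10: -6 - 3 = -9 — the log has a different value.
So the first discrepancy is step 10, where the right value is top = -9.

step 10, top = -9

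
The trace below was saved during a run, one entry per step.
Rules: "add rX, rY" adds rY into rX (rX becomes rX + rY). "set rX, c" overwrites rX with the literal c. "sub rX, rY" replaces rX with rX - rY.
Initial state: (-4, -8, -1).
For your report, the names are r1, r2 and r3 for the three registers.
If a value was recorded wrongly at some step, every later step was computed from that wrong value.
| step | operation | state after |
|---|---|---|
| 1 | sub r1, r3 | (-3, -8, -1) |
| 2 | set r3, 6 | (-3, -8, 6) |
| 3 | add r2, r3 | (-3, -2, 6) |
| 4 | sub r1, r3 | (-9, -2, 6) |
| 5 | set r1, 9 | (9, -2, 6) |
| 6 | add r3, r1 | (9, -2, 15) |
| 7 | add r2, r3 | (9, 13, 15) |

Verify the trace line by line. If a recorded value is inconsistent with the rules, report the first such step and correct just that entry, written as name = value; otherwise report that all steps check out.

no error

1. r1 = -4 - -1 = -3 (exactly as logged)
2. r3 = 6 (checks out)
3. r2 = -8 + 6 = -2 (confirmed correct)
4. r1 = -3 - 6 = -9 (checks out)
5. r1 = 9 (no discrepancy)
6. r3 = 6 + 9 = 15 (consistent with the trace)
7. r2 = -2 + 15 = 13 (matches)
The recomputation confirms every line.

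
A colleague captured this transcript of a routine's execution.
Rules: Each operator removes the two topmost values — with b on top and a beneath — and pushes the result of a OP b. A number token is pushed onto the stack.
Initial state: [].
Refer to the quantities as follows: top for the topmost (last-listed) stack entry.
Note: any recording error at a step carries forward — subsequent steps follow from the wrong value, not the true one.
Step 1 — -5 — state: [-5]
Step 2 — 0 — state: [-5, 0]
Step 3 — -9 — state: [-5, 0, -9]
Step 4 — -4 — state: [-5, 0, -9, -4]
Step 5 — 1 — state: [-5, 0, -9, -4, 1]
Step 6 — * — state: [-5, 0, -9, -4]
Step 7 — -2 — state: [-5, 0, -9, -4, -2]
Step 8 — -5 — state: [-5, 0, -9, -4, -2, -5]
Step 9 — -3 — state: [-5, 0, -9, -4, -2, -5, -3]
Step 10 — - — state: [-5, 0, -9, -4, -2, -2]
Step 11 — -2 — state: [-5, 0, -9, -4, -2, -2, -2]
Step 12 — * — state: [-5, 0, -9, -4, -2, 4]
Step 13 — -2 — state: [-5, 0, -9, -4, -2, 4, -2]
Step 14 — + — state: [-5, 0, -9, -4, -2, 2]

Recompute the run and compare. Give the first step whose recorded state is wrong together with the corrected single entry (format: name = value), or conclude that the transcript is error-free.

Recomputing the run from the initial state:
step 1: [-5]
step 2: [-5, 0]
step 3: [-5, 0, -9]
step 4: [-5, 0, -9, -4]
step 5: [-5, 0, -9, -4, 1]
step 6: [-5, 0, -9, -4]
step 7: [-5, 0, -9, -4, -2]
step 8: [-5, 0, -9, -4, -2, -5]
step 9: [-5, 0, -9, -4, -2, -5, -3]
step 10: [-5, 0, -9, -4, -2, -2]
step 11: [-5, 0, -9, -4, -2, -2, -2]
step 12: [-5, 0, -9, -4, -2, 4]
step 13: [-5, 0, -9, -4, -2, 4, -2]
step 14: [-5, 0, -9, -4, -2, 2]
This matches the transcript at every step.

no error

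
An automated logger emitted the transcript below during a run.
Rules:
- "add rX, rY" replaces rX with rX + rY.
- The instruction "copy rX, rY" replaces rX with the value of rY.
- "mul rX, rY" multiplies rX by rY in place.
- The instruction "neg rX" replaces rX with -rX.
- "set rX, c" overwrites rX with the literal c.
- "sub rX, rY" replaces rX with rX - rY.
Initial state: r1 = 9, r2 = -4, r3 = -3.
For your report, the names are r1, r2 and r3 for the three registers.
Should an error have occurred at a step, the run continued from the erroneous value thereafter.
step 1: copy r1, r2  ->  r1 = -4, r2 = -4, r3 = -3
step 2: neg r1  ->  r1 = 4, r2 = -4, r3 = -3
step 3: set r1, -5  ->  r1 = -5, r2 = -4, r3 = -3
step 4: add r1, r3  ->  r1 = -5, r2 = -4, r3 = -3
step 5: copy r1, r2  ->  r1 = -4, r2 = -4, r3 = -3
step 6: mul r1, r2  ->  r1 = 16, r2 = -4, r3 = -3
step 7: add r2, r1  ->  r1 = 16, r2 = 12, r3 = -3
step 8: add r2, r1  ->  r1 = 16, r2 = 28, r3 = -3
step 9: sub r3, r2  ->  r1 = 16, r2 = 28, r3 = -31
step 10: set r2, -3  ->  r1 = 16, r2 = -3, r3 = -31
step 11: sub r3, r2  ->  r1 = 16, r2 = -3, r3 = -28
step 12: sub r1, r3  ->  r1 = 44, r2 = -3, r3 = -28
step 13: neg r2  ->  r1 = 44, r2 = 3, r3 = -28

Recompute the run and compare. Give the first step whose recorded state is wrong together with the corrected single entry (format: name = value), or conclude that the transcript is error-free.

1. r1 = -4 (agrees with the transcript)
2. r1 = -(-4) = 4 (agrees with the transcript)
3. r1 = -5 (checks out)
4. r1 = -5 + -3 = -8 (this is not what the transcript shows)
Conclusion: step 4 carries the first error; the entry should be r1 = -8.

step 4, r1 = -8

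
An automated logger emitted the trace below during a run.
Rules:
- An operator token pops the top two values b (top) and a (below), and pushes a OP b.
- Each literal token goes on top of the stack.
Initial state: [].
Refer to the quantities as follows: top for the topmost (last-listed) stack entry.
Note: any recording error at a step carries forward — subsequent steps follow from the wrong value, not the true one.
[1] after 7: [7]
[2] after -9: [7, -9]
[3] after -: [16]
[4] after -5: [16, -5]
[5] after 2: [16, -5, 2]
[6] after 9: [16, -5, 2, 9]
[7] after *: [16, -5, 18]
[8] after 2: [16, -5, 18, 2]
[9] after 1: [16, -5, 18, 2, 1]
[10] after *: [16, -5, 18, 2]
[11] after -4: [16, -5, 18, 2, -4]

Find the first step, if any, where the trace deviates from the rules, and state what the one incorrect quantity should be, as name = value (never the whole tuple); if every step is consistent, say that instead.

no error

step 1: push 7: top = 7 -> same as recorded
step 2: push -9: top = -9 -> in agreement
step 3: 7 - -9 = 16 -> agrees with the trace
step 4: push -5: top = -5 -> exactly as logged
step 5: push 2: top = 2 -> checks out
step 6: push 9: top = 9 -> exactly as logged
step 7: 2 * 9 = 18 -> in agreement
step 8: push 2: top = 2 -> exactly as logged
step 9: push 1: top = 1 -> consistent with the trace
step 10: 2 * 1 = 2 -> verified
step 11: push -4: top = -4 -> agrees with the trace
All entries verified; no error found.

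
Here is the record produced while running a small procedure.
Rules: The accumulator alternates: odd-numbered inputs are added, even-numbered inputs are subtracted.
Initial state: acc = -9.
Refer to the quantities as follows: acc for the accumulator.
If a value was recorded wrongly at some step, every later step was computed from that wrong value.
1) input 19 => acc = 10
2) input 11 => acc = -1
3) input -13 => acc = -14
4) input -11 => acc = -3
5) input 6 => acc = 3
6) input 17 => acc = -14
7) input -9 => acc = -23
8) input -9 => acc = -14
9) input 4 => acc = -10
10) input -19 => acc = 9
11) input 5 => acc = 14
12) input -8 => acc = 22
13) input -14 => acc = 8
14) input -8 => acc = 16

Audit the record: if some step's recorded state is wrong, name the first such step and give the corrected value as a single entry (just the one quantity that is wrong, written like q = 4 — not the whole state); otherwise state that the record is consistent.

Step 1: acc = -9 + 19 = 10 — agrees with the record.
Step 2: acc = 10 - 11 = -1 — in agreement.
Step 3: acc = -1 + -13 = -14 — matches.
Step 4: acc = -14 - -11 = -3 — exactly as logged.
Step 5: acc = -3 + 6 = 3 — no discrepancy.
Step 6: acc = 3 - 17 = -14 — checks out.
Step 7: acc = -14 + -9 = -23 — agrees with the record.
Step 8: acc = -23 - -9 = -14 — matches.
Step 9: acc = -14 + 4 = -10 — exactly as logged.
Step 10: acc = -10 - -19 = 9 — verified.
Step 11: acc = 9 + 5 = 14 — exactly as logged.
Step 12: acc = 14 - -8 = 22 — exactly as logged.
Step 13: acc = 22 + -14 = 8 — in agreement.
Step 14: acc = 8 - -8 = 16 — no discrepancy.
All steps check out; nothing to correct.

no error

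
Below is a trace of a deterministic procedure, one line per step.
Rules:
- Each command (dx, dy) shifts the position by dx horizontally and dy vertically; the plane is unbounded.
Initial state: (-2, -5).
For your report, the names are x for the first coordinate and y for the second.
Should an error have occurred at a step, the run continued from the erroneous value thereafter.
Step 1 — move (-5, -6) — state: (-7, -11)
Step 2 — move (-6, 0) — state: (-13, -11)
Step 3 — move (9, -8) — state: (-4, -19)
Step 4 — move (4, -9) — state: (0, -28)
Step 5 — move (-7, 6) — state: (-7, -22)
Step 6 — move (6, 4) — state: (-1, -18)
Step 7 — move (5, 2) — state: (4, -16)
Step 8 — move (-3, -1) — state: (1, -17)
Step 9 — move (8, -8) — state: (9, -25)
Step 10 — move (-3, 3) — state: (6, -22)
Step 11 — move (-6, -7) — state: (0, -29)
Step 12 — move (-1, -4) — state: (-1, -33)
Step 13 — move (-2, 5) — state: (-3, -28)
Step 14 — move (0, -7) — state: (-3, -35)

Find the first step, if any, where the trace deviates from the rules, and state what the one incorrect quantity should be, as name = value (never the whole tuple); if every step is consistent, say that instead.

no error

Step 1: x = -2 + (-5) = -7, y = -5 + (-6) = -11 — in agreement.
Step 2: x = -7 + (-6) = -13, y = -11 + (0) = -11 — checks out.
Step 3: x = -13 + (9) = -4, y = -11 + (-8) = -19 — verified.
Step 4: x = -4 + (4) = 0, y = -19 + (-9) = -28 — confirmed correct.
Step 5: x = 0 + (-7) = -7, y = -28 + (6) = -22 — same as recorded.
Step 6: x = -7 + (6) = -1, y = -22 + (4) = -18 — exactly as logged.
Step 7: x = -1 + (5) = 4, y = -18 + (2) = -16 — no discrepancy.
Step 8: x = 4 + (-3) = 1, y = -16 + (-1) = -17 — verified.
Step 9: x = 1 + (8) = 9, y = -17 + (-8) = -25 — checks out.
Step 10: x = 9 + (-3) = 6, y = -25 + (3) = -22 — exactly as logged.
Step 11: x = 6 + (-6) = 0, y = -22 + (-7) = -29 — confirmed correct.
Step 12: x = 0 + (-1) = -1, y = -29 + (-4) = -33 — consistent with the trace.
Step 13: x = -1 + (-2) = -3, y = -33 + (5) = -28 — same as recorded.
Step 14: x = -3 + (0) = -3, y = -28 + (-7) = -35 — exactly as logged.
All entries verified; no error found.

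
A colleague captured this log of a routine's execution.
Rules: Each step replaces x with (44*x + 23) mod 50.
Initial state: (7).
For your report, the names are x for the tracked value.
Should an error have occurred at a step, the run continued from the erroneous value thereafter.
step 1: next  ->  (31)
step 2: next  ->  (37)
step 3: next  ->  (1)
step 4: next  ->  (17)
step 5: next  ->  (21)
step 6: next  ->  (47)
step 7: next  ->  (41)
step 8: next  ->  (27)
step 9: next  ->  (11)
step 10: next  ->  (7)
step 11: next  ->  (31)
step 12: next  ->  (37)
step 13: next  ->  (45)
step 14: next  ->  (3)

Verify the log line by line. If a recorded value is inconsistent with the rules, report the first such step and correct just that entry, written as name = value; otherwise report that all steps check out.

step 1: x = (44*7 + 23) mod 50 = 31 -> checks out
step 2: x = (44*31 + 23) mod 50 = 37 -> matches
step 3: x = (44*37 + 23) mod 50 = 1 -> agrees with the log
step 4: x = (44*1 + 23) mod 50 = 17 -> consistent with the log
step 5: x = (44*17 + 23) mod 50 = 21 -> agrees with the log
step 6: x = (44*21 + 23) mod 50 = 47 -> no discrepancy
step 7: x = (44*47 + 23) mod 50 = 41 -> no discrepancy
step 8: x = (44*41 + 23) mod 50 = 27 -> same as recorded
step 9: x = (44*27 + 23) mod 50 = 11 -> exactly as logged
step 10: x = (44*11 + 23) mod 50 = 7 -> agrees with the log
step 11: x = (44*7 + 23) mod 50 = 31 -> consistent with the log
step 12: x = (44*31 + 23) mod 50 = 37 -> same as recorded
step 13: x = (44*37 + 23) mod 50 = 1 -> the entry is off here
First deviation found at step 13; the corrected entry is x = 1.

step 13, x = 1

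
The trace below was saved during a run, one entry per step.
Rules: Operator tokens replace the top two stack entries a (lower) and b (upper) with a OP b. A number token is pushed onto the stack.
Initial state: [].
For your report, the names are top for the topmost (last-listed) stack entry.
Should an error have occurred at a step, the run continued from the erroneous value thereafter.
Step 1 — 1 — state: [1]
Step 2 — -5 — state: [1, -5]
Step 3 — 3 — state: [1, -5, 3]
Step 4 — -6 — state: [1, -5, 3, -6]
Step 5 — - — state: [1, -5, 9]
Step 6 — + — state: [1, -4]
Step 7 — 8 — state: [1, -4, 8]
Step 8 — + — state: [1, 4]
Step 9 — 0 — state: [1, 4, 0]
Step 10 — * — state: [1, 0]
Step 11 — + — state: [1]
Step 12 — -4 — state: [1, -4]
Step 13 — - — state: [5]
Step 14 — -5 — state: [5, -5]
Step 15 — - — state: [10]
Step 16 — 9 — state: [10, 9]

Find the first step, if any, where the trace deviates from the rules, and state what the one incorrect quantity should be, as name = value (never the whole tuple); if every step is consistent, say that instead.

step 6, top = 4

Recomputing the run from the initial state:
step 1: [1]
step 2: [1, -5]
step 3: [1, -5, 3]
step 4: [1, -5, 3, -6]
step 5: [1, -5, 9]
step 6: [1, 4]
step 7: [1, 4, 8]
step 8: [1, 12]
step 9: [1, 12, 0]
step 10: [1, 0]
step 11: [1]
step 12: [1, -4]
step 13: [5]
step 14: [5, -5]
step 15: [10]
step 16: [10, 9]
The first disagreement with the trace is at step 6, where the value should be top = 4.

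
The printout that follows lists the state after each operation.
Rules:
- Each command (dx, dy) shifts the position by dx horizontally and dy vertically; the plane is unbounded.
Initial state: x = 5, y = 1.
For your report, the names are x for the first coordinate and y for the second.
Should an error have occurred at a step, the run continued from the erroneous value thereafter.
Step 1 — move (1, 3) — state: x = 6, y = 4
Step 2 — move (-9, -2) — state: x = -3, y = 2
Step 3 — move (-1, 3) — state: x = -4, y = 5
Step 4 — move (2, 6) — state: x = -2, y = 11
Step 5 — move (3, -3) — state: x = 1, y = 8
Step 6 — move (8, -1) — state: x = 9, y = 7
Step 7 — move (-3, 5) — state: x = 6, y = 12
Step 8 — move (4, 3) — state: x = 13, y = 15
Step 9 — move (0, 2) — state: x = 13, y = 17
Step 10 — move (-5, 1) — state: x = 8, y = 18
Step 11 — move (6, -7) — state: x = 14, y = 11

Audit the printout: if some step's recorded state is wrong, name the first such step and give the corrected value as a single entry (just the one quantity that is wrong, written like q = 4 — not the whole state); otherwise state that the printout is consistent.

Recomputing the run from the initial state:
step 1: x = 6, y = 4
step 2: x = -3, y = 2
step 3: x = -4, y = 5
step 4: x = -2, y = 11
step 5: x = 1, y = 8
step 6: x = 9, y = 7
step 7: x = 6, y = 12
step 8: x = 10, y = 15
step 9: x = 10, y = 17
step 10: x = 5, y = 18
step 11: x = 11, y = 11
The first disagreement with the printout is at step 8, where the value should be x = 10.

step 8, x = 10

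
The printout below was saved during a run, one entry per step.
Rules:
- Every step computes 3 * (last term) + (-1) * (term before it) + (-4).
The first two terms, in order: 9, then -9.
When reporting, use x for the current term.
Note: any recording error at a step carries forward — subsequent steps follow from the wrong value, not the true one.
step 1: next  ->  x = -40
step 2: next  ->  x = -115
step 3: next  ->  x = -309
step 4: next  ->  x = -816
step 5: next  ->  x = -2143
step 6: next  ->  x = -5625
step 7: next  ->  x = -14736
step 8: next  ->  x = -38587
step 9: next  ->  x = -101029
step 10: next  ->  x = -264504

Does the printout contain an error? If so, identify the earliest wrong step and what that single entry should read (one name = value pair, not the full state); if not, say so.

step 6, x = -5617

Step 1: x = 3*(-9) + (-1)*(9) + (-4) = -40 — confirmed correct.
Step 2: x = 3*(-40) + (-1)*(-9) + (-4) = -115 — no discrepancy.
Step 3: x = 3*(-115) + (-1)*(-40) + (-4) = -309 — consistent with the printout.
Step 4: x = 3*(-309) + (-1)*(-115) + (-4) = -816 — consistent with the printout.
Step 5: x = 3*(-816) + (-1)*(-309) + (-4) = -2143 — exactly as logged.
Step 6: x = 3*(-2143) + (-1)*(-816) + (-4) = -5617 — first mismatch against the printout.
The earliest wrong entry is at step 6: it should read x = -5617.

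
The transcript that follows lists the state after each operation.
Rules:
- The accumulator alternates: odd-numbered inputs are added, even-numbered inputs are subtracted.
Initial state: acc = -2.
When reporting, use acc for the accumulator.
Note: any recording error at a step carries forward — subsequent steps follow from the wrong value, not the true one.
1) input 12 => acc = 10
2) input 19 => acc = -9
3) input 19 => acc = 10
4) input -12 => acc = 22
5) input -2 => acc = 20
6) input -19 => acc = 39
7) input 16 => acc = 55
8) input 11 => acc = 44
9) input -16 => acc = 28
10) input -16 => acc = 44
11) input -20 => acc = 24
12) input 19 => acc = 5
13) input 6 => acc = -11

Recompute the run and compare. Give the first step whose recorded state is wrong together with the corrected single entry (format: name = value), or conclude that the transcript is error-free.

Step 1: acc = -2 + 12 = 10 — confirmed correct.
Step 2: acc = 10 - 19 = -9 — checks out.
Step 3: acc = -9 + 19 = 10 — verified.
Step 4: acc = 10 - -12 = 22 — checks out.
Step 5: acc = 22 + -2 = 20 — agrees with the transcript.
Step 6: acc = 20 - -19 = 39 — consistent with the transcript.
Step 7: acc = 39 + 16 = 55 — in agreement.
Step 8: acc = 55 - 11 = 44 — same as recorded.
Step 9: acc = 44 + -16 = 28 — checks out.
Step 10: acc = 28 - -16 = 44 — checks out.
Step 11: acc = 44 + -20 = 24 — agrees with the transcript.
Step 12: acc = 24 - 19 = 5 — confirmed correct.
Step 13: acc = 5 + 6 = 11 — the entry is off here.
Conclusion: step 13 carries the first error; the entry should be acc = 11.

step 13, acc = 11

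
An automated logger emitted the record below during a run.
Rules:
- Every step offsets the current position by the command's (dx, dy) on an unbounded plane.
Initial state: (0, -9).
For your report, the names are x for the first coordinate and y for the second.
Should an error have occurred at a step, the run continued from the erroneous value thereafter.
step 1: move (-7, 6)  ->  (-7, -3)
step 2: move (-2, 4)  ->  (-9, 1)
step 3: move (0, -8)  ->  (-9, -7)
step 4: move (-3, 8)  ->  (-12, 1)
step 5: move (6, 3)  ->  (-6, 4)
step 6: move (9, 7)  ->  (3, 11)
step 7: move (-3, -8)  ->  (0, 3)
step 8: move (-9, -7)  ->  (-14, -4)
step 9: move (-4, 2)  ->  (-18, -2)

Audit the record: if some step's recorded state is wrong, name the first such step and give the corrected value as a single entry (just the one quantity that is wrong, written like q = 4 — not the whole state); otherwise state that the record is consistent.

step 8, x = -9

Recomputing the run from the initial state:
step 1: x = -7, y = -3
step 2: x = -9, y = 1
step 3: x = -9, y = -7
step 4: x = -12, y = 1
step 5: x = -6, y = 4
step 6: x = 3, y = 11
step 7: x = 0, y = 3
step 8: x = -9, y = -4
step 9: x = -13, y = -2
The first disagreement with the record is at step 8, where the value should be x = -9.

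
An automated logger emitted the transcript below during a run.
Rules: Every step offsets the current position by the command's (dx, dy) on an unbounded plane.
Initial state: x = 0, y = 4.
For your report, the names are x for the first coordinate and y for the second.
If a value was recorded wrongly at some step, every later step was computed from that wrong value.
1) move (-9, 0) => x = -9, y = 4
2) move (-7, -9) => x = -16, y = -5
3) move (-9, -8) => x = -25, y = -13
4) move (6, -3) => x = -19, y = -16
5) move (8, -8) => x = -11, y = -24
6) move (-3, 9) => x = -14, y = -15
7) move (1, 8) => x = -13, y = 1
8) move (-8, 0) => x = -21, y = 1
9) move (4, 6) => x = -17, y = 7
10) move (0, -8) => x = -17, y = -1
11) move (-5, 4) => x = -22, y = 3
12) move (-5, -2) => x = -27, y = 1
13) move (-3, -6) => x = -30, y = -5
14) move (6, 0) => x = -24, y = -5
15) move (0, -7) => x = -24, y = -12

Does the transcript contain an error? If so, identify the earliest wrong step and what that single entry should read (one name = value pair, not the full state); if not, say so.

step 7, y = -7

step 1: x = 0 + (-9) = -9, y = 4 + (0) = 4 -> same as recorded
step 2: x = -9 + (-7) = -16, y = 4 + (-9) = -5 -> same as recorded
step 3: x = -16 + (-9) = -25, y = -5 + (-8) = -13 -> checks out
step 4: x = -25 + (6) = -19, y = -13 + (-3) = -16 -> matches
step 5: x = -19 + (8) = -11, y = -16 + (-8) = -24 -> matches
step 6: x = -11 + (-3) = -14, y = -24 + (9) = -15 -> verified
step 7: x = -14 + (1) = -13, y = -15 + (8) = -7 -> the transcript has a different value
First incorrect step: 7; the correct value is y = -7.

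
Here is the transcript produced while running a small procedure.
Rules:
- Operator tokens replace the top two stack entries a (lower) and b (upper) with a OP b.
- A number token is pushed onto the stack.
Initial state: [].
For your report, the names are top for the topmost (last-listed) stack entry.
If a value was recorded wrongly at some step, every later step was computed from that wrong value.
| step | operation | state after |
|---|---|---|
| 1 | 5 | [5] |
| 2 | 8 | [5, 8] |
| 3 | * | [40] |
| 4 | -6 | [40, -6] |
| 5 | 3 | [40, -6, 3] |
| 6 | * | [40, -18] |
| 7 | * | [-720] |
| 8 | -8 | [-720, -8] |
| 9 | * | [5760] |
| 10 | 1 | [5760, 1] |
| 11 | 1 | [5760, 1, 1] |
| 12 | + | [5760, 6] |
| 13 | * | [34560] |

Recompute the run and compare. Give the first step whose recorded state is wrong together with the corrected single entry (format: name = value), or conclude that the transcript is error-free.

Recomputing the run from the initial state:
step 1: [5]
step 2: [5, 8]
step 3: [40]
step 4: [40, -6]
step 5: [40, -6, 3]
step 6: [40, -18]
step 7: [-720]
step 8: [-720, -8]
step 9: [5760]
step 10: [5760, 1]
step 11: [5760, 1, 1]
step 12: [5760, 2]
step 13: [11520]
The first disagreement with the transcript is at step 12, where the value should be top = 2.

step 12, top = 2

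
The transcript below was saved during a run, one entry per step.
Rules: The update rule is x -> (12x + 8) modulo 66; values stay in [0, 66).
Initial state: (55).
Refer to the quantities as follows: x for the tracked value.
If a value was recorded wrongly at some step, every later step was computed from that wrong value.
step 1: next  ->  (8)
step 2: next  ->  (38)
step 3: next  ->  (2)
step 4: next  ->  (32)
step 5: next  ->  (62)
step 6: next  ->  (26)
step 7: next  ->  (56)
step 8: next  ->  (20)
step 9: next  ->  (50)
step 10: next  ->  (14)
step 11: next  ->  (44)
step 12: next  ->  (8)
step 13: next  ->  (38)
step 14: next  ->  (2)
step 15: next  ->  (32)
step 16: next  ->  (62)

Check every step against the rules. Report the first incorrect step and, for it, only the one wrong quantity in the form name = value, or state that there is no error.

no error

Step 1: x = (12*55 + 8) mod 66 = 8 — matches.
Step 2: x = (12*8 + 8) mod 66 = 38 — verified.
Step 3: x = (12*38 + 8) mod 66 = 2 — no discrepancy.
Step 4: x = (12*2 + 8) mod 66 = 32 — matches.
Step 5: x = (12*32 + 8) mod 66 = 62 — verified.
Step 6: x = (12*62 + 8) mod 66 = 26 — matches.
Step 7: x = (12*26 + 8) mod 66 = 56 — in agreement.
Step 8: x = (12*56 + 8) mod 66 = 20 — agrees with the transcript.
Step 9: x = (12*20 + 8) mod 66 = 50 — agrees with the transcript.
Step 10: x = (12*50 + 8) mod 66 = 14 — agrees with the transcript.
Step 11: x = (12*14 + 8) mod 66 = 44 — verified.
Step 12: x = (12*44 + 8) mod 66 = 8 — consistent with the transcript.
Step 13: x = (12*8 + 8) mod 66 = 38 — checks out.
Step 14: x = (12*38 + 8) mod 66 = 2 — verified.
Step 15: x = (12*2 + 8) mod 66 = 32 — consistent with the transcript.
Step 16: x = (12*32 + 8) mod 66 = 62 — checks out.
Every step is consistent.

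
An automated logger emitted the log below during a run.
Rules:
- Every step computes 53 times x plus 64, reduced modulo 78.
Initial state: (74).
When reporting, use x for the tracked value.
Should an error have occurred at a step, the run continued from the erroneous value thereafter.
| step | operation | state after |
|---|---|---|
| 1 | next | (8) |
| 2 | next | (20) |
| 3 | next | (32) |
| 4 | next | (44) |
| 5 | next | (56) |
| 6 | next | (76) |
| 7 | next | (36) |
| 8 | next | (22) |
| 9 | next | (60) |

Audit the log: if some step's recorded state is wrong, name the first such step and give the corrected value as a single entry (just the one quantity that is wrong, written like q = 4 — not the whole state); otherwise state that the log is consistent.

Step 1: x = (53*74 + 64) mod 78 = 8 — checks out.
Step 2: x = (53*8 + 64) mod 78 = 20 — no discrepancy.
Step 3: x = (53*20 + 64) mod 78 = 32 — confirmed correct.
Step 4: x = (53*32 + 64) mod 78 = 44 — exactly as logged.
Step 5: x = (53*44 + 64) mod 78 = 56 — exactly as logged.
Step 6: x = (53*56 + 64) mod 78 = 68 — not what was recorded.
The audit stops at step 6: the recorded entry is wrong and should be x = 68.

step 6, x = 68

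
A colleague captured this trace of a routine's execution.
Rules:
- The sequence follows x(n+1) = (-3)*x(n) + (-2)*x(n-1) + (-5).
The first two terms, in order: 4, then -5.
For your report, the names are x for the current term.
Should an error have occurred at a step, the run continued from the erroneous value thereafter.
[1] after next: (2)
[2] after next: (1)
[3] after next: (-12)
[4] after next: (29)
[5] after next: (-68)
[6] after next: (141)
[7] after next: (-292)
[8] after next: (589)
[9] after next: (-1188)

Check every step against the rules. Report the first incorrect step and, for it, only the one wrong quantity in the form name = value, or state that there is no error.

1. x = -3*(-5) + (-2)*(4) + (-5) = 2 (agrees with the trace)
2. x = -3*(2) + (-2)*(-5) + (-5) = -1 (a discrepancy with the trace)
The earliest wrong entry is at step 2: it should read x = -1.

step 2, x = -1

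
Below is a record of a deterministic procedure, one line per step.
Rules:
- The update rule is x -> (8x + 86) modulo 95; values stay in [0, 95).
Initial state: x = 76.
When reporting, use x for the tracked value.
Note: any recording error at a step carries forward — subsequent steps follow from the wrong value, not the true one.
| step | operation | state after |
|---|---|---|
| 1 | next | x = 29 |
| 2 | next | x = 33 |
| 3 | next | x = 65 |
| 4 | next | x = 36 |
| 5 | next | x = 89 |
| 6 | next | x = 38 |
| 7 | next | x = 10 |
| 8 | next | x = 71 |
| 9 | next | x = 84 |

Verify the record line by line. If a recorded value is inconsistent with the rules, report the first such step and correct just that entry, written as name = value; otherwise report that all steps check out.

step 1: x = (8*76 + 86) mod 95 = 29 -> exactly as logged
step 2: x = (8*29 + 86) mod 95 = 33 -> consistent with the record
step 3: x = (8*33 + 86) mod 95 = 65 -> confirmed correct
step 4: x = (8*65 + 86) mod 95 = 36 -> verified
step 5: x = (8*36 + 86) mod 95 = 89 -> checks out
step 6: x = (8*89 + 86) mod 95 = 38 -> matches
step 7: x = (8*38 + 86) mod 95 = 10 -> in agreement
step 8: x = (8*10 + 86) mod 95 = 71 -> matches
step 9: x = (8*71 + 86) mod 95 = 84 -> exactly as logged
Nothing is out of place; the run is error-free.

no error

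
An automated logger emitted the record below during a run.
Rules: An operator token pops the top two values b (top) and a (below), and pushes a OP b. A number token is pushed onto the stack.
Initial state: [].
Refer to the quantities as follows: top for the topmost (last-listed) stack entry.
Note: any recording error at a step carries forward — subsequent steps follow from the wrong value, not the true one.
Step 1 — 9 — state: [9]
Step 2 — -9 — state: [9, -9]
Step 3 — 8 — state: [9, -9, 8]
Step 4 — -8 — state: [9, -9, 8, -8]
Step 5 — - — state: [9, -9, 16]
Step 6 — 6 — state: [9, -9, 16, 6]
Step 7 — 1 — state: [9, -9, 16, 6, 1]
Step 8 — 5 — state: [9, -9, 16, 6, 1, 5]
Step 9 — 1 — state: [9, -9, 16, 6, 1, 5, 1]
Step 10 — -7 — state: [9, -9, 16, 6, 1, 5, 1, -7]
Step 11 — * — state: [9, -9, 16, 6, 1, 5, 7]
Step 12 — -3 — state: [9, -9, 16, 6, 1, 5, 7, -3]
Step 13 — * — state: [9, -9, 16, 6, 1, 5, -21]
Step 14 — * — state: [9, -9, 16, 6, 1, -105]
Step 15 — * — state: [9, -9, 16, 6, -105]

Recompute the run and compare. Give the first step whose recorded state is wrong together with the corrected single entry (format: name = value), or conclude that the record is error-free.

Recomputing the run from the initial state:
step 1: [9]
step 2: [9, -9]
step 3: [9, -9, 8]
step 4: [9, -9, 8, -8]
step 5: [9, -9, 16]
step 6: [9, -9, 16, 6]
step 7: [9, -9, 16, 6, 1]
step 8: [9, -9, 16, 6, 1, 5]
step 9: [9, -9, 16, 6, 1, 5, 1]
step 10: [9, -9, 16, 6, 1, 5, 1, -7]
step 11: [9, -9, 16, 6, 1, 5, -7]
step 12: [9, -9, 16, 6, 1, 5, -7, -3]
step 13: [9, -9, 16, 6, 1, 5, 21]
step 14: [9, -9, 16, 6, 1, 105]
step 15: [9, -9, 16, 6, 105]
The first disagreement with the record is at step 11, where the value should be top = -7.

step 11, top = -7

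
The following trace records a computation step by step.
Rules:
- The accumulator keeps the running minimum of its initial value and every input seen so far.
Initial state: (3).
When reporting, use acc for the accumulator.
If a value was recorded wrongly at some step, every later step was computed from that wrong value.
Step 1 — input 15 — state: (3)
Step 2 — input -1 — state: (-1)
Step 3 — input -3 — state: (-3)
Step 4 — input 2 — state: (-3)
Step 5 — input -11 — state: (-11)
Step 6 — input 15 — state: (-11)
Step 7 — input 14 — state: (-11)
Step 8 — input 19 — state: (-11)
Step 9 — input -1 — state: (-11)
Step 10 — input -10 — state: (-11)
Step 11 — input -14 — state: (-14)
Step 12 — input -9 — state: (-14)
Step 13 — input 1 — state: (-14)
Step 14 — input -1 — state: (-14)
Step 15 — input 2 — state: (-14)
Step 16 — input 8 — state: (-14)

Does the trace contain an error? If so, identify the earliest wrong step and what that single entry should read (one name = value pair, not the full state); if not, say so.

step 1: acc = min(3, 15) = 3 -> checks out
step 2: acc = min(3, -1) = -1 -> verified
step 3: acc = min(-1, -3) = -3 -> agrees with the trace
step 4: acc = min(-3, 2) = -3 -> matches
step 5: acc = min(-3, -11) = -11 -> exactly as logged
step 6: acc = min(-11, 15) = -11 -> in agreement
step 7: acc = min(-11, 14) = -11 -> confirmed correct
step 8: acc = min(-11, 19) = -11 -> no discrepancy
step 9: acc = min(-11, -1) = -11 -> same as recorded
step 10: acc = min(-11, -10) = -11 -> agrees with the trace
step 11: acc = min(-11, -14) = -14 -> in agreement
step 12: acc = min(-14, -9) = -14 -> same as recorded
step 13: acc = min(-14, 1) = -14 -> same as recorded
step 14: acc = min(-14, -1) = -14 -> matches
step 15: acc = min(-14, 2) = -14 -> confirmed correct
step 16: acc = min(-14, 8) = -14 -> verified
The whole run recomputes cleanly — no discrepancies.

no error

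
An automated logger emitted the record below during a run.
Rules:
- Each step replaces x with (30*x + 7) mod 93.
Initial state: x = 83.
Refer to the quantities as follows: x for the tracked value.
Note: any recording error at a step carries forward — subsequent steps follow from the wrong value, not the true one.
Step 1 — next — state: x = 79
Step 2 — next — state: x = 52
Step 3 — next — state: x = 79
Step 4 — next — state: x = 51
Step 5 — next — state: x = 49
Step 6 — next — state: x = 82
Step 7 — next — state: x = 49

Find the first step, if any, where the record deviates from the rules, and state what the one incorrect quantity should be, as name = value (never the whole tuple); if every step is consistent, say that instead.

step 4, x = 52

Recomputing the run from the initial state:
step 1: x = 79
step 2: x = 52
step 3: x = 79
step 4: x = 52
step 5: x = 79
step 6: x = 52
step 7: x = 79
The first disagreement with the record is at step 4, where the value should be x = 52.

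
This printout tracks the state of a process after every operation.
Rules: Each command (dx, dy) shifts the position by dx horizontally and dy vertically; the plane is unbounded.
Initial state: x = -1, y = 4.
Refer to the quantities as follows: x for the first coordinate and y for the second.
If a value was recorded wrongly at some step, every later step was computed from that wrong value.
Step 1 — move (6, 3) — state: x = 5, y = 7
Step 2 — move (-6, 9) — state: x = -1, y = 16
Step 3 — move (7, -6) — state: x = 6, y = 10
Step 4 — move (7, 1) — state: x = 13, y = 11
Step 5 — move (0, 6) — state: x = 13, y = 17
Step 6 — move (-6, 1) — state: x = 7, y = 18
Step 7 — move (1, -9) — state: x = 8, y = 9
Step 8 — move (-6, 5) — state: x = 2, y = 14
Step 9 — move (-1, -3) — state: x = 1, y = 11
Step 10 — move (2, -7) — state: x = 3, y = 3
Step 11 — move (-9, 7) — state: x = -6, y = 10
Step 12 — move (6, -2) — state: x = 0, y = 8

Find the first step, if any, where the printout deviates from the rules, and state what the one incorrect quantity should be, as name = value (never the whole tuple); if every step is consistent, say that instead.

Step 1: x = -1 + (6) = 5, y = 4 + (3) = 7 — matches.
Step 2: x = 5 + (-6) = -1, y = 7 + (9) = 16 — no discrepancy.
Step 3: x = -1 + (7) = 6, y = 16 + (-6) = 10 — confirmed correct.
Step 4: x = 6 + (7) = 13, y = 10 + (1) = 11 — confirmed correct.
Step 5: x = 13 + (0) = 13, y = 11 + (6) = 17 — same as recorded.
Step 6: x = 13 + (-6) = 7, y = 17 + (1) = 18 — consistent with the printout.
Step 7: x = 7 + (1) = 8, y = 18 + (-9) = 9 — verified.
Step 8: x = 8 + (-6) = 2, y = 9 + (5) = 14 — verified.
Step 9: x = 2 + (-1) = 1, y = 14 + (-3) = 11 — no discrepancy.
Step 10: x = 1 + (2) = 3, y = 11 + (-7) = 4 — this is not what the printout shows.
Step 10 is the first one off; corrected, y = 4.

step 10, y = 4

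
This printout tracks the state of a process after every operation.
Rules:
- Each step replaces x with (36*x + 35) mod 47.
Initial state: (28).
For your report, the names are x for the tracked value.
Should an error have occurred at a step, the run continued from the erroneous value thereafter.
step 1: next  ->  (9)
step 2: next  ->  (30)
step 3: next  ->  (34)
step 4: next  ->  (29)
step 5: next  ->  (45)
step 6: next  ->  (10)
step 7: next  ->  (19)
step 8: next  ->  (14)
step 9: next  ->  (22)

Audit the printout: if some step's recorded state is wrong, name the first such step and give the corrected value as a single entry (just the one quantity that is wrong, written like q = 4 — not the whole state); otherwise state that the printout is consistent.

step 4, x = 37

step 1: x = (36*28 + 35) mod 47 = 9 -> matches
step 2: x = (36*9 + 35) mod 47 = 30 -> exactly as logged
step 3: x = (36*30 + 35) mod 47 = 34 -> in agreement
step 4: x = (36*34 + 35) mod 47 = 37 -> the printout disagrees here
The earliest wrong entry is at step 4: it should read x = 37.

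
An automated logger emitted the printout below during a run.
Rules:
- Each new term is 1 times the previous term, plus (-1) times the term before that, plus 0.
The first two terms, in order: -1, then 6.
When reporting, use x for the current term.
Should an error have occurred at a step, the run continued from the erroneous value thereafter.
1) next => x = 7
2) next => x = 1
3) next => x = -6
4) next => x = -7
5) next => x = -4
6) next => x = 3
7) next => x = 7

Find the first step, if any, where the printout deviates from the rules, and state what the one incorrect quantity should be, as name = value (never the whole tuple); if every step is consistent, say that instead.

1. x = 1*(6) + (-1)*(-1) + (0) = 7 (same as recorded)
2. x = 1*(7) + (-1)*(6) + (0) = 1 (in agreement)
3. x = 1*(1) + (-1)*(7) + (0) = -6 (confirmed correct)
4. x = 1*(-6) + (-1)*(1) + (0) = -7 (verified)
5. x = 1*(-7) + (-1)*(-6) + (0) = -1 (not what was recorded)
So the first discrepancy is step 5, where the right value is x = -1.

step 5, x = -1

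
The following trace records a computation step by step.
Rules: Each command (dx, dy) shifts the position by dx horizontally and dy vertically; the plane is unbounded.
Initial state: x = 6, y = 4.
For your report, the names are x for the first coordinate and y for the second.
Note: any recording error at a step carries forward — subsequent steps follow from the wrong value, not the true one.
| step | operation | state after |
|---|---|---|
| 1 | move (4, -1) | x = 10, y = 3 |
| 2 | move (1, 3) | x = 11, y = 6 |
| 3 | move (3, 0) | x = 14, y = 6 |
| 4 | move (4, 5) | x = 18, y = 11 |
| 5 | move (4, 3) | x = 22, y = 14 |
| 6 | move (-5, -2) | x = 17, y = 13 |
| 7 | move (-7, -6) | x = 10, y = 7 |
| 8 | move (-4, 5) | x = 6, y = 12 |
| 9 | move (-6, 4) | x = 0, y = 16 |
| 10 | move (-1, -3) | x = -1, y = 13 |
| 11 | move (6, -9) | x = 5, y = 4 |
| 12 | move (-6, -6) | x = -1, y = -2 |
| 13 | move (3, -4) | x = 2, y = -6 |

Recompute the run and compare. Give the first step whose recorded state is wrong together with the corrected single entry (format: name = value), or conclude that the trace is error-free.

step 6, y = 12

Recomputing the run from the initial state:
step 1: x = 10, y = 3
step 2: x = 11, y = 6
step 3: x = 14, y = 6
step 4: x = 18, y = 11
step 5: x = 22, y = 14
step 6: x = 17, y = 12
step 7: x = 10, y = 6
step 8: x = 6, y = 11
step 9: x = 0, y = 15
step 10: x = -1, y = 12
step 11: x = 5, y = 3
step 12: x = -1, y = -3
step 13: x = 2, y = -7
The first disagreement with the trace is at step 6, where the value should be y = 12.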